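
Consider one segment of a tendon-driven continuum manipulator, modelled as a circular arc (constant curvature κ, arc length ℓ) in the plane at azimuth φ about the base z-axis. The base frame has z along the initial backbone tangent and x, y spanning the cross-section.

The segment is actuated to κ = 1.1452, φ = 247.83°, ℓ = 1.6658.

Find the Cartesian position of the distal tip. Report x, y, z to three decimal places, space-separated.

-0.438 -1.076 0.824

θ = κ·ℓ = 1.1452 × 1.6658 = 1.90767 rad
ρ = (1 − cos θ)/κ = (1 − -0.33054)/1.1452 = 1.16184
z = sin θ / κ = 0.94379/1.1452 = 0.82413
x = ρ cos φ = 1.16184 × cos(247.83°) = -0.43843
y = ρ sin φ = 1.16184 × sin(247.83°) = -1.07595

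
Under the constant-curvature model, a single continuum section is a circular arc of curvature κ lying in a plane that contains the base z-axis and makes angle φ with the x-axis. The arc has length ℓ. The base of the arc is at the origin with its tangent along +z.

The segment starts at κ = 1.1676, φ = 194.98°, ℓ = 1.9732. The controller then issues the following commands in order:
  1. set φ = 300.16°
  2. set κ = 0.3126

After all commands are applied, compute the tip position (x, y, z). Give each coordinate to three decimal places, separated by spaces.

0.296 -0.510 1.850

initial: κ=1.1676, φ=194.98°, ℓ=1.9732
cmd 1: set φ=300.16° → (κ,φ,ℓ)=(1.1676,300.16°,1.9732) → tip=(0.7182,-1.2361,0.6364)
cmd 2: set κ=0.3126 → (κ,φ,ℓ)=(0.3126,300.16°,1.9732) → tip=(0.2962,-0.5097,1.8504)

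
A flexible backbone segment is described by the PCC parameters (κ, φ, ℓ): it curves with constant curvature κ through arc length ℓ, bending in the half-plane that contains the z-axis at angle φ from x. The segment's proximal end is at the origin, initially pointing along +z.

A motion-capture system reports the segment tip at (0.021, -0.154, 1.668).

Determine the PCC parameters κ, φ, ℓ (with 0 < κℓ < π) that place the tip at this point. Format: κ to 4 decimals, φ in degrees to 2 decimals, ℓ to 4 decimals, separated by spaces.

0.1108 277.77 1.6776

ρ = √(x²+y²) = √(0.021² + -0.154²) = 0.15543
φ = atan2(y, x) mod 360° = atan2(-0.154, 0.021) = 277.7652°
|p|² = ρ² + z² = 0.15543² + 1.668² = 2.80638
κ = 2ρ / |p|² = 2×0.15543 / 2.80638 = 0.11077
θ = 2·atan2(ρ, z) = 2·atan2(0.15543, 1.668) = 0.18582 rad
ℓ = θ/κ = 0.18582/0.11077 = 1.67764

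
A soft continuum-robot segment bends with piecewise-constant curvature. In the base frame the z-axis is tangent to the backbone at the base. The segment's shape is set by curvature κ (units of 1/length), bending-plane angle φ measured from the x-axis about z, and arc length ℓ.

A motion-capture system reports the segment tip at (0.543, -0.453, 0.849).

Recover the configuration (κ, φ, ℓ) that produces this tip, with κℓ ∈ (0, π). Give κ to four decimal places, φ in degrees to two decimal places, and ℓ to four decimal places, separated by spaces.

ρ = √(x²+y²) = √(0.543² + -0.453²) = 0.70715
φ = atan2(y, x) mod 360° = atan2(-0.453, 0.543) = 320.1633°
|p|² = ρ² + z² = 0.70715² + 0.849² = 1.22086
κ = 2ρ / |p|² = 2×0.70715 / 1.22086 = 1.15844
θ = 2·atan2(ρ, z) = 2·atan2(0.70715, 0.849) = 1.38899 rad
ℓ = θ/κ = 1.38899/1.15844 = 1.19901

1.1584 320.16 1.1990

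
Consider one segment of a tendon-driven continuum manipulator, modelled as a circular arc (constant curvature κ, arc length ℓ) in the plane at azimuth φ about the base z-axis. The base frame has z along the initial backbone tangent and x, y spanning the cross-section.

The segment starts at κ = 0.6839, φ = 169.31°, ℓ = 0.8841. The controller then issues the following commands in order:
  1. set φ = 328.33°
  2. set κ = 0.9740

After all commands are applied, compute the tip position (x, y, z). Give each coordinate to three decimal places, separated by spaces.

0.304 -0.188 0.779

initial: κ=0.6839, φ=169.31°, ℓ=0.8841
cmd 1: set φ=328.33° → (κ,φ,ℓ)=(0.6839,328.33°,0.8841) → tip=(0.2206,-0.1361,0.8312)
cmd 2: set κ=0.9740 → (κ,φ,ℓ)=(0.9740,328.33°,0.8841) → tip=(0.3044,-0.1878,0.7788)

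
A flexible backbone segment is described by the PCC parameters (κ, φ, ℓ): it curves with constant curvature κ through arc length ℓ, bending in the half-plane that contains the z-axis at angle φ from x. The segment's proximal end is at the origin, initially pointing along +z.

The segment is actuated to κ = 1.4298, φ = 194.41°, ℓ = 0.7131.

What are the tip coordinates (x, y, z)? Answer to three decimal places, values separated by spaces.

θ = κ·ℓ = 1.4298 × 0.7131 = 1.01959 rad
ρ = (1 − cos θ)/κ = (1 − 0.52371)/1.4298 = 0.33311
z = sin θ / κ = 0.85189/1.4298 = 0.59581
x = ρ cos φ = 0.33311 × cos(194.41°) = -0.32263
y = ρ sin φ = 0.33311 × sin(194.41°) = -0.08290

-0.323 -0.083 0.596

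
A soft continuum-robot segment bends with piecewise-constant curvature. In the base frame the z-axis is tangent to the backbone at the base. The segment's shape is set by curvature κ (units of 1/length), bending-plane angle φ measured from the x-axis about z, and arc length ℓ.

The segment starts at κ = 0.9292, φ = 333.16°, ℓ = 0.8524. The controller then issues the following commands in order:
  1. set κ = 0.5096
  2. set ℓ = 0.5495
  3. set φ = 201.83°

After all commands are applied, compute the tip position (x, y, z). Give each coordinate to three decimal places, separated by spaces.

-0.071 -0.028 0.542

initial: κ=0.9292, φ=333.16°, ℓ=0.8524
cmd 1: set κ=0.5096 → (κ,φ,ℓ)=(0.5096,333.16°,0.8524) → tip=(0.1626,-0.0823,0.8258)
cmd 2: set ℓ=0.5495 → (κ,φ,ℓ)=(0.5096,333.16°,0.5495) → tip=(0.0682,-0.0345,0.5423)
cmd 3: set φ=201.83° → (κ,φ,ℓ)=(0.5096,201.83°,0.5495) → tip=(-0.0710,-0.0284,0.5423)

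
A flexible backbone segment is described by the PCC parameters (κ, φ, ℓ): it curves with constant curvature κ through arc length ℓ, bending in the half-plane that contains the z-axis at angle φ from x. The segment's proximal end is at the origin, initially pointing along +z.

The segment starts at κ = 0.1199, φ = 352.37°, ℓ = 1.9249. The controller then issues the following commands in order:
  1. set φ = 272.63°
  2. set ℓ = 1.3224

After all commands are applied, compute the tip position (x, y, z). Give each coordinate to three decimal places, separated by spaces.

0.005 -0.105 1.317

initial: κ=0.1199, φ=352.37°, ℓ=1.9249
cmd 1: set φ=272.63° → (κ,φ,ℓ)=(0.1199,272.63°,1.9249) → tip=(0.0101,-0.2209,1.9079)
cmd 2: set ℓ=1.3224 → (κ,φ,ℓ)=(0.1199,272.63°,1.3224) → tip=(0.0048,-0.1045,1.3169)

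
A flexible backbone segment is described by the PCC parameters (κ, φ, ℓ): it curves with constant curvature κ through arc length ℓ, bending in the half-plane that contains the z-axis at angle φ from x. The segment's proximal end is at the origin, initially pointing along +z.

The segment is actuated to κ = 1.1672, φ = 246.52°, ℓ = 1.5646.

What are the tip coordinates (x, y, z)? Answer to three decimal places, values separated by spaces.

-0.428 -0.984 0.829

θ = κ·ℓ = 1.1672 × 1.5646 = 1.82620 rad
ρ = (1 − cos θ)/κ = (1 − -0.25264)/1.1672 = 1.07320
z = sin θ / κ = 0.96756/1.1672 = 0.82896
x = ρ cos φ = 1.07320 × cos(246.52°) = -0.42759
y = ρ sin φ = 1.07320 × sin(246.52°) = -0.98434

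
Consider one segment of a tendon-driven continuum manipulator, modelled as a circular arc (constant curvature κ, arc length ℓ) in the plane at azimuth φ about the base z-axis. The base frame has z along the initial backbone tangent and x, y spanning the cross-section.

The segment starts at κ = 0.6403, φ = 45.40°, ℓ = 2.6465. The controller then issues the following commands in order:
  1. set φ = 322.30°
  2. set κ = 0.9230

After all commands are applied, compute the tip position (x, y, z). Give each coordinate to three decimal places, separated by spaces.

initial: κ=0.6403, φ=45.40°, ℓ=2.6465
cmd 1: set φ=322.30° → (κ,φ,ℓ)=(0.6403,322.30°,2.6465) → tip=(1.3882,-1.0730,1.5498)
cmd 2: set κ=0.9230 → (κ,φ,ℓ)=(0.9230,322.30°,2.6465) → tip=(1.5135,-1.1698,0.6970)

1.513 -1.170 0.697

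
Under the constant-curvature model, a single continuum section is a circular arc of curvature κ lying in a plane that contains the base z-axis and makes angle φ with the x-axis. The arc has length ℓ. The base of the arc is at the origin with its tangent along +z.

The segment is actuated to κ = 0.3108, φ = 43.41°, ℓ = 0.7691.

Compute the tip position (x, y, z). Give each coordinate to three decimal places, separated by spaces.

0.066 0.063 0.762

θ = κ·ℓ = 0.3108 × 0.7691 = 0.23904 rad
ρ = (1 − cos θ)/κ = (1 − 0.97157)/0.3108 = 0.09148
z = sin θ / κ = 0.23677/0.3108 = 0.76180
x = ρ cos φ = 0.09148 × cos(43.41°) = 0.06646
y = ρ sin φ = 0.09148 × sin(43.41°) = 0.06287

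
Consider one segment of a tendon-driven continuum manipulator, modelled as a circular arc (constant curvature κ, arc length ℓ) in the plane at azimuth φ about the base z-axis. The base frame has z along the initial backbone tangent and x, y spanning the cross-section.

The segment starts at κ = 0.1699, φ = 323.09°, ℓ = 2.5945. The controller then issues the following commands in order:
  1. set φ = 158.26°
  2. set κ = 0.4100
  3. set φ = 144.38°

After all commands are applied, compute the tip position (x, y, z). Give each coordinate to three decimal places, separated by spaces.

-1.020 0.731 2.132

initial: κ=0.1699, φ=323.09°, ℓ=2.5945
cmd 1: set φ=158.26° → (κ,φ,ℓ)=(0.1699,158.26°,2.5945) → tip=(-0.5226,0.2084,2.5113)
cmd 2: set κ=0.4100 → (κ,φ,ℓ)=(0.4100,158.26°,2.5945) → tip=(-1.1654,0.4647,2.1321)
cmd 3: set φ=144.38° → (κ,φ,ℓ)=(0.4100,144.38°,2.5945) → tip=(-1.0199,0.7307,2.1321)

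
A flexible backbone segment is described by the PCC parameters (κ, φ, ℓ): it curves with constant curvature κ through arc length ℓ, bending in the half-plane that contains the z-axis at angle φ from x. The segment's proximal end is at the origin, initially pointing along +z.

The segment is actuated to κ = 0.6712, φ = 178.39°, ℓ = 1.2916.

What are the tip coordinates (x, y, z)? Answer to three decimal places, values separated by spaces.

-0.525 0.015 1.136

θ = κ·ℓ = 0.6712 × 1.2916 = 0.86692 rad
ρ = (1 − cos θ)/κ = (1 − 0.64718)/0.6712 = 0.52566
z = sin θ / κ = 0.76234/0.6712 = 1.13579
x = ρ cos φ = 0.52566 × cos(178.39°) = -0.52545
y = ρ sin φ = 0.52566 × sin(178.39°) = 0.01477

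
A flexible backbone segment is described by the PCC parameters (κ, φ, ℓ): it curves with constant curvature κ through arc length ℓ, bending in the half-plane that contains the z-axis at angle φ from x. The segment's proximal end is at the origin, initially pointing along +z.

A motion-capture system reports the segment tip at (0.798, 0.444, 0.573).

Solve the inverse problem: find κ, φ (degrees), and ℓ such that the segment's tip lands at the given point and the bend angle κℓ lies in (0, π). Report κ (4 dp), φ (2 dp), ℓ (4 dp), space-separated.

ρ = √(x²+y²) = √(0.798² + 0.444²) = 0.91320
φ = atan2(y, x) mod 360° = atan2(0.444, 0.798) = 29.0912°
|p|² = ρ² + z² = 0.91320² + 0.573² = 1.16227
κ = 2ρ / |p|² = 2×0.91320 / 1.16227 = 1.57141
θ = 2·atan2(ρ, z) = 2·atan2(0.91320, 0.573) = 2.02086 rad
ℓ = θ/κ = 2.02086/1.57141 = 1.28601

1.5714 29.09 1.2860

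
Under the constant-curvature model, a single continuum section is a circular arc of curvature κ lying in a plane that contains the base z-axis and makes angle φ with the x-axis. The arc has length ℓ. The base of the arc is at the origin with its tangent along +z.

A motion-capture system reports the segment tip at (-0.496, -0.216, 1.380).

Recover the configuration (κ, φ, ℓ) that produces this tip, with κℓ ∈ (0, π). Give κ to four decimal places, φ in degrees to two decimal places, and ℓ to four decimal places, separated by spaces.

ρ = √(x²+y²) = √(-0.496² + -0.216²) = 0.54099
φ = atan2(y, x) mod 360° = atan2(-0.216, -0.496) = 203.5323°
|p|² = ρ² + z² = 0.54099² + 1.380² = 2.19707
κ = 2ρ / |p|² = 2×0.54099 / 2.19707 = 0.49247
θ = 2·atan2(ρ, z) = 2·atan2(0.54099, 1.380) = 0.74722 rad
ℓ = θ/κ = 0.74722/0.49247 = 1.51731

0.4925 203.53 1.5173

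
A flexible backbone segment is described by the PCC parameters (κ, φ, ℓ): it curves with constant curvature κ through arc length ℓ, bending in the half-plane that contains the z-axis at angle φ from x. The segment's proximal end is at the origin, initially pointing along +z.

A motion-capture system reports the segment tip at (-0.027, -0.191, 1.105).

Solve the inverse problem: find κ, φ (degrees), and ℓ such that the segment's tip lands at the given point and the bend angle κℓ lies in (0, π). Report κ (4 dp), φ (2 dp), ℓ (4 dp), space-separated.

0.3066 261.95 1.1273

ρ = √(x²+y²) = √(-0.027² + -0.191²) = 0.19290
φ = atan2(y, x) mod 360° = atan2(-0.191, -0.027) = 261.9539°
|p|² = ρ² + z² = 0.19290² + 1.105² = 1.25823
κ = 2ρ / |p|² = 2×0.19290 / 1.25823 = 0.30662
θ = 2·atan2(ρ, z) = 2·atan2(0.19290, 1.105) = 0.34566 rad
ℓ = θ/κ = 0.34566/0.30662 = 1.12731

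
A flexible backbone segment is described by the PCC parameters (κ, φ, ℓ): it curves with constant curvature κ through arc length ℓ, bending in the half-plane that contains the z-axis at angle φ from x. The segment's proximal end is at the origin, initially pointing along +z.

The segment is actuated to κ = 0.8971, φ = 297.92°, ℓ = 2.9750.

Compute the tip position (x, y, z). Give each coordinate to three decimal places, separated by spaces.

0.987 -1.862 0.508

θ = κ·ℓ = 0.8971 × 2.9750 = 2.66887 rad
ρ = (1 − cos θ)/κ = (1 − -0.89033)/0.8971 = 2.10716
z = sin θ / κ = 0.45531/0.8971 = 0.50754
x = ρ cos φ = 2.10716 × cos(297.92°) = 0.98665
y = ρ sin φ = 2.10716 × sin(297.92°) = -1.86189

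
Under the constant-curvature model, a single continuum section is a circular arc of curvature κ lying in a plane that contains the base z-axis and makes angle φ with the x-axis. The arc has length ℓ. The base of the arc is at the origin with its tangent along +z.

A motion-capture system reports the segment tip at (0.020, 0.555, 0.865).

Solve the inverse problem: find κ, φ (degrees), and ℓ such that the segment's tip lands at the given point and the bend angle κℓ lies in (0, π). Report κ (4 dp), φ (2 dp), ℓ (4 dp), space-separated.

ρ = √(x²+y²) = √(0.020² + 0.555²) = 0.55536
φ = atan2(y, x) mod 360° = atan2(0.555, 0.020) = 87.9362°
|p|² = ρ² + z² = 0.55536² + 0.865² = 1.05665
κ = 2ρ / |p|² = 2×0.55536 / 1.05665 = 1.05117
θ = 2·atan2(ρ, z) = 2·atan2(0.55536, 0.865) = 1.14151 rad
ℓ = θ/κ = 1.14151/1.05117 = 1.08594

1.0512 87.94 1.0859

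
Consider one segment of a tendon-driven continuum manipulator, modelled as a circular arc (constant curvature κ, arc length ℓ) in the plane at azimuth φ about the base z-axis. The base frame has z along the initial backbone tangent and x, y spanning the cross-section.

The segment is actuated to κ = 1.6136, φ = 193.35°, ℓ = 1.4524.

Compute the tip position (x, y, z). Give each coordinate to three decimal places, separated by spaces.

-1.024 -0.243 0.444

θ = κ·ℓ = 1.6136 × 1.4524 = 2.34359 rad
ρ = (1 − cos θ)/κ = (1 − -0.69814)/1.6136 = 1.05239
z = sin θ / κ = 0.71596/1.6136 = 0.44370
x = ρ cos φ = 1.05239 × cos(193.35°) = -1.02395
y = ρ sin φ = 1.05239 × sin(193.35°) = -0.24300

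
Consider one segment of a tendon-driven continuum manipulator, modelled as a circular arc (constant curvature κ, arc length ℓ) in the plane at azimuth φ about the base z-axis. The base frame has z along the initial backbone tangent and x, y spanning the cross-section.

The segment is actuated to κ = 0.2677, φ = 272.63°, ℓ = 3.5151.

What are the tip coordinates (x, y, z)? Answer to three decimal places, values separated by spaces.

θ = κ·ℓ = 0.2677 × 3.5151 = 0.94099 rad
ρ = (1 − cos θ)/κ = (1 − 0.58899)/0.2677 = 1.53535
z = sin θ / κ = 0.80814/0.2677 = 3.01884
x = ρ cos φ = 1.53535 × cos(272.63°) = 0.07045
y = ρ sin φ = 1.53535 × sin(272.63°) = -1.53373

0.070 -1.534 3.019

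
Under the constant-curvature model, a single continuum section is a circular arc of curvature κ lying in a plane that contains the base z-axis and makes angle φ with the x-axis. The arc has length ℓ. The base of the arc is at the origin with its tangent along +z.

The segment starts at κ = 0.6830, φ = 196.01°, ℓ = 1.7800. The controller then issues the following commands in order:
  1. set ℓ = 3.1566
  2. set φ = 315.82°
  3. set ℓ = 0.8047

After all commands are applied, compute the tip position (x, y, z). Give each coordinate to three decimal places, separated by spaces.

0.155 -0.150 0.765

initial: κ=0.6830, φ=196.01°, ℓ=1.7800
cmd 1: set ℓ=3.1566 → (κ,φ,ℓ)=(0.6830,196.01°,3.1566) → tip=(-2.1847,-0.6269,1.2205)
cmd 2: set φ=315.82° → (κ,φ,ℓ)=(0.6830,315.82°,3.1566) → tip=(1.6300,-1.5840,1.2205)
cmd 3: set ℓ=0.8047 → (κ,φ,ℓ)=(0.6830,315.82°,0.8047) → tip=(0.1546,-0.1503,0.7648)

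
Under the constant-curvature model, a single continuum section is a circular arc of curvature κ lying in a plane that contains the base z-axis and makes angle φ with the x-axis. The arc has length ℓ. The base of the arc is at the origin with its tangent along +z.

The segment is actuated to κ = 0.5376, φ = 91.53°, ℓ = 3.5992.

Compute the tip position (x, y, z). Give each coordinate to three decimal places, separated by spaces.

-0.067 2.522 1.738

θ = κ·ℓ = 0.5376 × 3.5992 = 1.93493 rad
ρ = (1 − cos θ)/κ = (1 − -0.35614)/0.5376 = 2.52258
z = sin θ / κ = 0.93443/0.5376 = 1.73816
x = ρ cos φ = 2.52258 × cos(91.53°) = -0.06735
y = ρ sin φ = 2.52258 × sin(91.53°) = 2.52168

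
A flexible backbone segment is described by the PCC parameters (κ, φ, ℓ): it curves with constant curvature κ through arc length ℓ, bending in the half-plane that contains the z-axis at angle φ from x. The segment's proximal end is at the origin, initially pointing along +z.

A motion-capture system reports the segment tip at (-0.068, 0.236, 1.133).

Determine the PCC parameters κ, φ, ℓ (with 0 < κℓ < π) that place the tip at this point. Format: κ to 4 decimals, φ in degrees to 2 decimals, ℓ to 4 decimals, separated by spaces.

ρ = √(x²+y²) = √(-0.068² + 0.236²) = 0.24560
φ = atan2(y, x) mod 360° = atan2(0.236, -0.068) = 106.0736°
|p|² = ρ² + z² = 0.24560² + 1.133² = 1.34401
κ = 2ρ / |p|² = 2×0.24560 / 1.34401 = 0.36548
θ = 2·atan2(ρ, z) = 2·atan2(0.24560, 1.133) = 0.42694 rad
ℓ = θ/κ = 0.42694/0.36548 = 1.16817

0.3655 106.07 1.1682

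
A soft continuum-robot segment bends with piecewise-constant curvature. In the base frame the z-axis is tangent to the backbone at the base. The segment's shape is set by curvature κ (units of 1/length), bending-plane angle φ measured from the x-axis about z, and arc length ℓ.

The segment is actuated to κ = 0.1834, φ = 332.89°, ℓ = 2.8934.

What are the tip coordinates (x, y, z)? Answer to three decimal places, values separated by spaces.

0.667 -0.342 2.760

θ = κ·ℓ = 0.1834 × 2.8934 = 0.53065 rad
ρ = (1 − cos θ)/κ = (1 − 0.86248)/0.1834 = 0.74984
z = sin θ / κ = 0.50609/0.1834 = 2.75951
x = ρ cos φ = 0.74984 × cos(332.89°) = 0.66746
y = ρ sin φ = 0.74984 × sin(332.89°) = -0.34170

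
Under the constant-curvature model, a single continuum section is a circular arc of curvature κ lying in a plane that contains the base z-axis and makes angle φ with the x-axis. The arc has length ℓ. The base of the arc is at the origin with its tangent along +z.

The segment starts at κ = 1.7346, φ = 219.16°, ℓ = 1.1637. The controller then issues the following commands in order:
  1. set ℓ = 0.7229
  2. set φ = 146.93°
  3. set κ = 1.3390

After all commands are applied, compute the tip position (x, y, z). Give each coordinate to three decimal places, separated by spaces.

initial: κ=1.7346, φ=219.16°, ℓ=1.1637
cmd 1: set ℓ=0.7229 → (κ,φ,ℓ)=(1.7346,219.16°,0.7229) → tip=(-0.3077,-0.2506,0.5478)
cmd 2: set φ=146.93° → (κ,φ,ℓ)=(1.7346,146.93°,0.7229) → tip=(-0.3326,0.2166,0.5478)
cmd 3: set κ=1.3390 → (κ,φ,ℓ)=(1.3390,146.93°,0.7229) → tip=(-0.2710,0.1765,0.6152)

-0.271 0.176 0.615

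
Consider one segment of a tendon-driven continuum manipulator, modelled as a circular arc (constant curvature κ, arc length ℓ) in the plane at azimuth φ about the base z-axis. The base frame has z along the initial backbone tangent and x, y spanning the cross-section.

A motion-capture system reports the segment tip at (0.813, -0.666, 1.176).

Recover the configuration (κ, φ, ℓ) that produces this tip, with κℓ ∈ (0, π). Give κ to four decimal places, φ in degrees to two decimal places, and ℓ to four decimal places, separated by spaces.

0.8450 320.68 1.7262

ρ = √(x²+y²) = √(0.813² + -0.666²) = 1.05096
φ = atan2(y, x) mod 360° = atan2(-0.666, 0.813) = 320.6761°
|p|² = ρ² + z² = 1.05096² + 1.176² = 2.48750
κ = 2ρ / |p|² = 2×1.05096 / 2.48750 = 0.84500
θ = 2·atan2(ρ, z) = 2·atan2(1.05096, 1.176) = 1.45862 rad
ℓ = θ/κ = 1.45862/0.84500 = 1.72619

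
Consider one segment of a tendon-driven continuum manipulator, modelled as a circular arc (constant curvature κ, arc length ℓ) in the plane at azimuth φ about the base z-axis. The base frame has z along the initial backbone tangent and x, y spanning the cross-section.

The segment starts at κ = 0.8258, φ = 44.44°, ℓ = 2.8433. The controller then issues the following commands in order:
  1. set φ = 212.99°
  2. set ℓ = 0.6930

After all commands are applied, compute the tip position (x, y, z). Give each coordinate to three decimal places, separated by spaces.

initial: κ=0.8258, φ=44.44°, ℓ=2.8433
cmd 1: set φ=212.99° → (κ,φ,ℓ)=(0.8258,212.99°,2.8433) → tip=(-1.7280,-1.1217,0.8633)
cmd 2: set ℓ=0.6930 → (κ,φ,ℓ)=(0.8258,212.99°,0.6930) → tip=(-0.1618,-0.1051,0.6558)

-0.162 -0.105 0.656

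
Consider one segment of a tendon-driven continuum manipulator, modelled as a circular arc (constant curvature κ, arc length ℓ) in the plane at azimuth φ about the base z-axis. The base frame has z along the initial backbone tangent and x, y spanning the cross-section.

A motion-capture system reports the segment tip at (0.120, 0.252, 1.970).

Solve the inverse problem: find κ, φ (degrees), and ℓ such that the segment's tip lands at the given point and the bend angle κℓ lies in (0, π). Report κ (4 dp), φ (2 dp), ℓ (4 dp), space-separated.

0.1410 64.54 1.9963

ρ = √(x²+y²) = √(0.120² + 0.252²) = 0.27911
φ = atan2(y, x) mod 360° = atan2(0.252, 0.120) = 64.5367°
|p|² = ρ² + z² = 0.27911² + 1.970² = 3.95880
κ = 2ρ / |p|² = 2×0.27911 / 3.95880 = 0.14101
θ = 2·atan2(ρ, z) = 2·atan2(0.27911, 1.970) = 0.28149 rad
ℓ = θ/κ = 0.28149/0.14101 = 1.99626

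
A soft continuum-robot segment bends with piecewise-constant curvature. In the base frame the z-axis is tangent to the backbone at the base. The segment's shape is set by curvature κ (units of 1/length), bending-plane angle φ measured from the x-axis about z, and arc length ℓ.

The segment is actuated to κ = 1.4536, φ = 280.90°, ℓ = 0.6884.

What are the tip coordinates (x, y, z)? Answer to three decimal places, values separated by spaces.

0.060 -0.311 0.579

θ = κ·ℓ = 1.4536 × 0.6884 = 1.00066 rad
ρ = (1 − cos θ)/κ = (1 − 0.53975)/1.4536 = 0.31663
z = sin θ / κ = 0.84183/1.4536 = 0.57913
x = ρ cos φ = 0.31663 × cos(280.90°) = 0.05987
y = ρ sin φ = 0.31663 × sin(280.90°) = -0.31092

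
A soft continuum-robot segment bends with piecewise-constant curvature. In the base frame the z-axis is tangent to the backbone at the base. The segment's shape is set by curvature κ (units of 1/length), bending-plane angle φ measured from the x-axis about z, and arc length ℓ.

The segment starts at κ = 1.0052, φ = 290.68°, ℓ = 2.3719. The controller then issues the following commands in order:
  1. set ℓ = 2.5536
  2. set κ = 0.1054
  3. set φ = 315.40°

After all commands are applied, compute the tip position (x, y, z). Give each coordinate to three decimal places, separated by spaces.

0.243 -0.240 2.523

initial: κ=1.0052, φ=290.68°, ℓ=2.3719
cmd 1: set ℓ=2.5536 → (κ,φ,ℓ)=(1.0052,290.68°,2.5536) → tip=(0.6462,-1.7119,0.5408)
cmd 2: set κ=0.1054 → (κ,φ,ℓ)=(0.1054,290.68°,2.5536) → tip=(0.1206,-0.3196,2.5229)
cmd 3: set φ=315.40° → (κ,φ,ℓ)=(0.1054,315.40°,2.5536) → tip=(0.2432,-0.2398,2.5229)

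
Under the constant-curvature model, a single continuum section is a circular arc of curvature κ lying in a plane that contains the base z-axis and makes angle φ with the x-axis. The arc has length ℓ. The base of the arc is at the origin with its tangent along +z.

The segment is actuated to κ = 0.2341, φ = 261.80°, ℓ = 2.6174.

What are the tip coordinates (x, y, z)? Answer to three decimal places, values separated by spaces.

-0.111 -0.769 2.457

θ = κ·ℓ = 0.2341 × 2.6174 = 0.61273 rad
ρ = (1 − cos θ)/κ = (1 − 0.81808)/0.2341 = 0.77711
z = sin θ / κ = 0.57511/0.2341 = 2.45667
x = ρ cos φ = 0.77711 × cos(261.80°) = -0.11084
y = ρ sin φ = 0.77711 × sin(261.80°) = -0.76916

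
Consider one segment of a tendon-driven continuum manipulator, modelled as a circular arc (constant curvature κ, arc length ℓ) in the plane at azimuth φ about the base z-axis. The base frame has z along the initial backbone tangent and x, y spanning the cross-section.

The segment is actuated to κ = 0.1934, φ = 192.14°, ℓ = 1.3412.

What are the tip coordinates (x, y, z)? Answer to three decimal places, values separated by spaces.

-0.169 -0.036 1.326

θ = κ·ℓ = 0.1934 × 1.3412 = 0.25939 rad
ρ = (1 − cos θ)/κ = (1 − 0.96655)/0.1934 = 0.17297
z = sin θ / κ = 0.25649/0.1934 = 1.32621
x = ρ cos φ = 0.17297 × cos(192.14°) = -0.16910
y = ρ sin φ = 0.17297 × sin(192.14°) = -0.03638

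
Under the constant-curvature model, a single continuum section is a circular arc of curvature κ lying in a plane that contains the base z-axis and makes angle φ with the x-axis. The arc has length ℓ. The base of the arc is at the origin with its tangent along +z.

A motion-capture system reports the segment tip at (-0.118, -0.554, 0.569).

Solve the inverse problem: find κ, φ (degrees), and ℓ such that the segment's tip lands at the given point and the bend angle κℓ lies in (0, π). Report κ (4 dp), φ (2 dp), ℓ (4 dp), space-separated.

1.7575 257.98 0.8912

ρ = √(x²+y²) = √(-0.118² + -0.554²) = 0.56643
φ = atan2(y, x) mod 360° = atan2(-0.554, -0.118) = 257.9759°
|p|² = ρ² + z² = 0.56643² + 0.569² = 0.64460
κ = 2ρ / |p|² = 2×0.56643 / 0.64460 = 1.75745
θ = 2·atan2(ρ, z) = 2·atan2(0.56643, 0.569) = 1.56626 rad
ℓ = θ/κ = 1.56626/1.75745 = 0.89121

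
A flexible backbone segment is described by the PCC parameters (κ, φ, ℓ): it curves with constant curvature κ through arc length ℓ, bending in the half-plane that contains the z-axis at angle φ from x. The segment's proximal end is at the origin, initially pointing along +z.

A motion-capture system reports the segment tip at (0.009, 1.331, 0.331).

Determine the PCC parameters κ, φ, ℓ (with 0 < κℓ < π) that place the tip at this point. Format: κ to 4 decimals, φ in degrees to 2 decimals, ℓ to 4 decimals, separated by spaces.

ρ = √(x²+y²) = √(0.009² + 1.331²) = 1.33103
φ = atan2(y, x) mod 360° = atan2(1.331, 0.009) = 89.6126°
|p|² = ρ² + z² = 1.33103² + 0.331² = 1.88120
κ = 2ρ / |p|² = 2×1.33103 / 1.88120 = 1.41508
θ = 2·atan2(ρ, z) = 2·atan2(1.33103, 0.331) = 2.65412 rad
ℓ = θ/κ = 2.65412/1.41508 = 1.87559

1.4151 89.61 1.8756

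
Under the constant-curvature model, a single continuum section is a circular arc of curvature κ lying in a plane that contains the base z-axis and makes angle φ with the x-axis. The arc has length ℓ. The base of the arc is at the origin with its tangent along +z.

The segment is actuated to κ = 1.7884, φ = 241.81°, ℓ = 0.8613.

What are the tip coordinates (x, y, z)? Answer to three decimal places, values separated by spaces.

θ = κ·ℓ = 1.7884 × 0.8613 = 1.54035 rad
ρ = (1 − cos θ)/κ = (1 − 0.03044)/1.7884 = 0.54214
z = sin θ / κ = 0.99954/1.7884 = 0.55890
x = ρ cos φ = 0.54214 × cos(241.81°) = -0.25610
y = ρ sin φ = 0.54214 × sin(241.81°) = -0.47783

-0.256 -0.478 0.559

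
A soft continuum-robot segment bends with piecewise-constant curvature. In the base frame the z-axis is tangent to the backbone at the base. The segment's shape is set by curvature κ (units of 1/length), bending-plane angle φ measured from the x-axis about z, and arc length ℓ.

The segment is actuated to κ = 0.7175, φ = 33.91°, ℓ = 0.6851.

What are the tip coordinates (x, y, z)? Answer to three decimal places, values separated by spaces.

θ = κ·ℓ = 0.7175 × 0.6851 = 0.49156 rad
ρ = (1 − cos θ)/κ = (1 − 0.88160)/0.7175 = 0.16502
z = sin θ / κ = 0.47200/0.7175 = 0.65784
x = ρ cos φ = 0.16502 × cos(33.91°) = 0.13695
y = ρ sin φ = 0.16502 × sin(33.91°) = 0.09206

0.137 0.092 0.658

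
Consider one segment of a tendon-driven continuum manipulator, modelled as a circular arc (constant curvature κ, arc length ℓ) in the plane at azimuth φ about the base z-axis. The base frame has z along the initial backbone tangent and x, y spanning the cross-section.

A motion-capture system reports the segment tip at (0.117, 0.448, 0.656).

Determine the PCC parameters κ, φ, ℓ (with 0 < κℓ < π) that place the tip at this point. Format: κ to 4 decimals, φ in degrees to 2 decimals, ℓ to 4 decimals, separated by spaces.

1.4363 75.36 0.8558

ρ = √(x²+y²) = √(0.117² + 0.448²) = 0.46303
φ = atan2(y, x) mod 360° = atan2(0.448, 0.117) = 75.3635°
|p|² = ρ² + z² = 0.46303² + 0.656² = 0.64473
κ = 2ρ / |p|² = 2×0.46303 / 0.64473 = 1.43634
θ = 2·atan2(ρ, z) = 2·atan2(0.46303, 0.656) = 1.22926 rad
ℓ = θ/κ = 1.22926/1.43634 = 0.85583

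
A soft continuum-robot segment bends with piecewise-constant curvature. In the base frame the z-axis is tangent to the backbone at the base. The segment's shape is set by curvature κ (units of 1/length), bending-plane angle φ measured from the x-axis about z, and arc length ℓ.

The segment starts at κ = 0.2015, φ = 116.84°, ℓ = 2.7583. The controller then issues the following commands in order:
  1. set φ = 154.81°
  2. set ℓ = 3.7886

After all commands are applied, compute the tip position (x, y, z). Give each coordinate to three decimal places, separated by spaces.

initial: κ=0.2015, φ=116.84°, ℓ=2.7583
cmd 1: set φ=154.81° → (κ,φ,ℓ)=(0.2015,154.81°,2.7583) → tip=(-0.6760,0.3179,2.6185)
cmd 2: set ℓ=3.7886 → (κ,φ,ℓ)=(0.2015,154.81°,3.7886) → tip=(-1.2463,0.5862,3.4312)

-1.246 0.586 3.431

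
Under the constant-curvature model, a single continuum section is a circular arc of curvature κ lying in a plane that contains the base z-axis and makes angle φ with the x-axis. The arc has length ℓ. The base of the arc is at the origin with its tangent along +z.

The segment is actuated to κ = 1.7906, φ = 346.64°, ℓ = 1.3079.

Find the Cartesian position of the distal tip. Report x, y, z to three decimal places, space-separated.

0.922 -0.219 0.400

θ = κ·ℓ = 1.7906 × 1.3079 = 2.34193 rad
ρ = (1 − cos θ)/κ = (1 − -0.69695)/1.7906 = 0.94770
z = sin θ / κ = 0.71712/1.7906 = 0.40049
x = ρ cos φ = 0.94770 × cos(346.64°) = 0.92205
y = ρ sin φ = 0.94770 × sin(346.64°) = -0.21898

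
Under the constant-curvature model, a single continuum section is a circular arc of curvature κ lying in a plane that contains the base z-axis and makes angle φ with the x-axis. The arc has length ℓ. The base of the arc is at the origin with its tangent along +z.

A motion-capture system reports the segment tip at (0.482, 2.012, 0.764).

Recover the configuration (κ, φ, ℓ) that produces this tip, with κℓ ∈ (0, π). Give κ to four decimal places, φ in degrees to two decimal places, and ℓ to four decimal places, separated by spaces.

ρ = √(x²+y²) = √(0.482² + 2.012²) = 2.06893
φ = atan2(y, x) mod 360° = atan2(2.012, 0.482) = 76.5280°
|p|² = ρ² + z² = 2.06893² + 0.764² = 4.86416
κ = 2ρ / |p|² = 2×2.06893 / 4.86416 = 0.85068
θ = 2·atan2(ρ, z) = 2·atan2(2.06893, 0.764) = 2.43411 rad
ℓ = θ/κ = 2.43411/0.85068 = 2.86136

0.8507 76.53 2.8614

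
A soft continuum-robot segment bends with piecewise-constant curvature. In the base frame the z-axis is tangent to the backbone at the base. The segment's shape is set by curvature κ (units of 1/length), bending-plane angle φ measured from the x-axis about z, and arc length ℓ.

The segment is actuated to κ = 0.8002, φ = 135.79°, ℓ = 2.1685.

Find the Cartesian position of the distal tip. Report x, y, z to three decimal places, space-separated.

θ = κ·ℓ = 0.8002 × 2.1685 = 1.73523 rad
ρ = (1 − cos θ)/κ = (1 − -0.16370)/0.8002 = 1.45426
z = sin θ / κ = 0.98651/0.8002 = 1.23283
x = ρ cos φ = 1.45426 × cos(135.79°) = -1.04240
y = ρ sin φ = 1.45426 × sin(135.79°) = 1.01404

-1.042 1.014 1.233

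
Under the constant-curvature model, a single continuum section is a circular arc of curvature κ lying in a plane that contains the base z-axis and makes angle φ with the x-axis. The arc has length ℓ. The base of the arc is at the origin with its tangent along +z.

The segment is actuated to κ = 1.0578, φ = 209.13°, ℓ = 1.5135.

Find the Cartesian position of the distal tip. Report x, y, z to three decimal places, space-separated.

θ = κ·ℓ = 1.0578 × 1.5135 = 1.60098 rad
ρ = (1 − cos θ)/κ = (1 − -0.03018)/1.0578 = 0.97389
z = sin θ / κ = 0.99954/1.0578 = 0.94493
x = ρ cos φ = 0.97389 × cos(209.13°) = -0.85071
y = ρ sin φ = 0.97389 × sin(209.13°) = -0.47408

-0.851 -0.474 0.945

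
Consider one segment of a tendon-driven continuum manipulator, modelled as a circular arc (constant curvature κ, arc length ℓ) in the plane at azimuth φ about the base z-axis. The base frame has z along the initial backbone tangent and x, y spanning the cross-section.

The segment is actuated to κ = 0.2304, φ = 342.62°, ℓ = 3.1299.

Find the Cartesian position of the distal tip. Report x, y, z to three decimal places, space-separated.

1.031 -0.323 2.866

θ = κ·ℓ = 0.2304 × 3.1299 = 0.72113 rad
ρ = (1 − cos θ)/κ = (1 − 0.75106)/0.2304 = 1.08047
z = sin θ / κ = 0.66023/0.2304 = 2.86559
x = ρ cos φ = 1.08047 × cos(342.62°) = 1.03114
y = ρ sin φ = 1.08047 × sin(342.62°) = -0.32274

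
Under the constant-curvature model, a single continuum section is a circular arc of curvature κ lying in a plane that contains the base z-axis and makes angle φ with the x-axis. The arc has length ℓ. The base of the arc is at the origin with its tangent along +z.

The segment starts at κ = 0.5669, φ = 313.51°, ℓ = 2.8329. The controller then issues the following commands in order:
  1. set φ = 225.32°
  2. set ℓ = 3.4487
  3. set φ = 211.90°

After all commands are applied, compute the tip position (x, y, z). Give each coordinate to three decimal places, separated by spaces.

-2.059 -1.282 1.635

initial: κ=0.5669, φ=313.51°, ℓ=2.8329
cmd 1: set φ=225.32° → (κ,φ,ℓ)=(0.5669,225.32°,2.8329) → tip=(-1.2840,-1.2984,1.7629)
cmd 2: set ℓ=3.4487 → (κ,φ,ℓ)=(0.5669,225.32°,3.4487) → tip=(-1.7053,-1.7245,1.6353)
cmd 3: set φ=211.90° → (κ,φ,ℓ)=(0.5669,211.90°,3.4487) → tip=(-2.0590,-1.2816,1.6353)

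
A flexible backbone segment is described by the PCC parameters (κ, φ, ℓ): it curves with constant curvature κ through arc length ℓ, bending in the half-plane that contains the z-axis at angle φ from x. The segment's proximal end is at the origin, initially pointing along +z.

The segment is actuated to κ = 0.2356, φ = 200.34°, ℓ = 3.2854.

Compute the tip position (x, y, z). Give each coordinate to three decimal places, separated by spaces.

θ = κ·ℓ = 0.2356 × 3.2854 = 0.77404 rad
ρ = (1 − cos θ)/κ = (1 − 0.71509)/0.2356 = 1.20929
z = sin θ / κ = 0.69903/0.2356 = 2.96702
x = ρ cos φ = 1.20929 × cos(200.34°) = -1.13388
y = ρ sin φ = 1.20929 × sin(200.34°) = -0.42034

-1.134 -0.420 2.967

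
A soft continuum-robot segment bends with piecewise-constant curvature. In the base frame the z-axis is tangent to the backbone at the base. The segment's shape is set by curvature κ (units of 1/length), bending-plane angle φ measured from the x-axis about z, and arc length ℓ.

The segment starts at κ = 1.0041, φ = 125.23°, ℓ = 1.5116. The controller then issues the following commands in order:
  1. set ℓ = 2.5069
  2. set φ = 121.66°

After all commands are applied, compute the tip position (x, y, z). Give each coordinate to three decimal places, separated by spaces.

initial: κ=1.0041, φ=125.23°, ℓ=1.5116
cmd 1: set ℓ=2.5069 → (κ,φ,ℓ)=(1.0041,125.23°,2.5069) → tip=(-1.0406,1.4735,0.5822)
cmd 2: set φ=121.66° → (κ,φ,ℓ)=(1.0041,121.66°,2.5069) → tip=(-0.9468,1.5354,0.5822)

-0.947 1.535 0.582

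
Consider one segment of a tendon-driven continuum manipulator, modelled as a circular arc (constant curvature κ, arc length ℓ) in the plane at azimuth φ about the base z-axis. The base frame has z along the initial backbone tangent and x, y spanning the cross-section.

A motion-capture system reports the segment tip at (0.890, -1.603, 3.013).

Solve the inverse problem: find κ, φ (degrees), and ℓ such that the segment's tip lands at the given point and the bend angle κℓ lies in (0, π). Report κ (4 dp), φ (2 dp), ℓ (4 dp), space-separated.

0.2948 299.04 3.7090

ρ = √(x²+y²) = √(0.890² + -1.603²) = 1.83350
φ = atan2(y, x) mod 360° = atan2(-1.603, 0.890) = 299.0394°
|p|² = ρ² + z² = 1.83350² + 3.013² = 12.43988
κ = 2ρ / |p|² = 2×1.83350 / 12.43988 = 0.29478
θ = 2·atan2(ρ, z) = 2·atan2(1.83350, 3.013) = 1.09333 rad
ℓ = θ/κ = 1.09333/0.29478 = 3.70902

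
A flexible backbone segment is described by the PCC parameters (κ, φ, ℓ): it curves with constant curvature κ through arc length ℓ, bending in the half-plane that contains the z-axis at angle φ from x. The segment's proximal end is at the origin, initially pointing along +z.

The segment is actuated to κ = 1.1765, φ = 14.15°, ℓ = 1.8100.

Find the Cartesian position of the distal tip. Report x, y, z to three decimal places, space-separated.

1.261 0.318 0.721

θ = κ·ℓ = 1.1765 × 1.8100 = 2.12947 rad
ρ = (1 − cos θ)/κ = (1 − -0.53006)/1.1765 = 1.30052
z = sin θ / κ = 0.84796/1.1765 = 0.72075
x = ρ cos φ = 1.30052 × cos(14.15°) = 1.26106
y = ρ sin φ = 1.30052 × sin(14.15°) = 0.31793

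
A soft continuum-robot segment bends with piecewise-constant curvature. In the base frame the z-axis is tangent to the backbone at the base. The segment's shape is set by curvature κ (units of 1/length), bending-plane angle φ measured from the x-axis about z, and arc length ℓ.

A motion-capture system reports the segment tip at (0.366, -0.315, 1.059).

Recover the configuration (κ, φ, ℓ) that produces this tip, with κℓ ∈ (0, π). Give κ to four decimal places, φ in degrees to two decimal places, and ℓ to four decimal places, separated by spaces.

ρ = √(x²+y²) = √(0.366² + -0.315²) = 0.48289
φ = atan2(y, x) mod 360° = atan2(-0.315, 0.366) = 319.2829°
|p|² = ρ² + z² = 0.48289² + 1.059² = 1.35466
κ = 2ρ / |p|² = 2×0.48289 / 1.35466 = 0.71293
θ = 2·atan2(ρ, z) = 2·atan2(0.48289, 1.059) = 0.85564 rad
ℓ = θ/κ = 0.85564/0.71293 = 1.20018

0.7129 319.28 1.2002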